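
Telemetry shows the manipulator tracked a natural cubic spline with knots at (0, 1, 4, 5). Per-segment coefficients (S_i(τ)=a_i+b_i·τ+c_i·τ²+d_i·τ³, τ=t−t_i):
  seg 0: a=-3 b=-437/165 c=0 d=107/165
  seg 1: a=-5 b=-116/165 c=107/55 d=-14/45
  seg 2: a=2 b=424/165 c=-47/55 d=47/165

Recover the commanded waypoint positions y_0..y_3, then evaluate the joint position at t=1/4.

y_0 = S_0(0) = a_0 = -3
y_1 = S_1(0) = a_1 = -5
y_2 = S_2(0) = a_2 = 2
y_3 = S_2(1) = 4
t_q=1/4 is in segment 0 (τ=1/4); S_0(τ)=-2571/704

y_0=-3 y_1=-5 y_2=2 y_3=4
S(1/4) = -2571/704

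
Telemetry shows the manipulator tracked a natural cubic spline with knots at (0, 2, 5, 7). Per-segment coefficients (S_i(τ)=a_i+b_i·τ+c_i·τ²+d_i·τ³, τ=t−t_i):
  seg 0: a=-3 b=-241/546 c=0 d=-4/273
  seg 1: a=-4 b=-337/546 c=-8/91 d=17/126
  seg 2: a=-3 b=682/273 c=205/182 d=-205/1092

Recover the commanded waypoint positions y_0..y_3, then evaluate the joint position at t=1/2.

y_0=-3 y_1=-4 y_2=-3 y_3=5
S(1/2) = -1173/364

y_0 = S_0(0) = a_0 = -3
y_1 = S_1(0) = a_1 = -4
y_2 = S_2(0) = a_2 = -3
y_3 = S_2(2) = 5
t_q=1/2 is in segment 0 (τ=1/2); S_0(τ)=-1173/364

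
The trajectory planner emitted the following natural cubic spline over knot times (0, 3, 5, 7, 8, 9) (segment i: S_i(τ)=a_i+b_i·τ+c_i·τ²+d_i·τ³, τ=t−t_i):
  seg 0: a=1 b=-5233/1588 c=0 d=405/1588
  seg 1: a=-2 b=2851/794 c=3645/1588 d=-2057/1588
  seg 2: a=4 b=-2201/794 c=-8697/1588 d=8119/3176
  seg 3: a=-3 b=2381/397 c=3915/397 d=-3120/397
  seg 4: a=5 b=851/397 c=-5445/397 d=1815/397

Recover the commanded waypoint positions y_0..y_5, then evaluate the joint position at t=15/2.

y_0 = S_0(0) = a_0 = 1
y_1 = S_1(0) = a_1 = -2
y_2 = S_2(0) = a_2 = 4
y_3 = S_3(0) = a_3 = -3
y_4 = S_4(0) = a_4 = 5
y_5 = S_4(1) = -2
t_q=15/2 is in segment 3 (τ=1/2); S_3(τ)=2353/1588

y_0=1 y_1=-2 y_2=4 y_3=-3 y_4=5 y_5=-2
S(15/2) = 2353/1588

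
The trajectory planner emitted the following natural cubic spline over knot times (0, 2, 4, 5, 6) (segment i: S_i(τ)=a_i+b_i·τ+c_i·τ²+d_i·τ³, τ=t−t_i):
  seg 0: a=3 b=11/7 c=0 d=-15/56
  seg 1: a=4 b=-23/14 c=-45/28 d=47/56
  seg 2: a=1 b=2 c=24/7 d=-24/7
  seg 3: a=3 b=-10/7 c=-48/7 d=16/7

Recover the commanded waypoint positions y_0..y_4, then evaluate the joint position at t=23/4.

y_0 = S_0(0) = a_0 = 3
y_1 = S_1(0) = a_1 = 4
y_2 = S_2(0) = a_2 = 1
y_3 = S_3(0) = a_3 = 3
y_4 = S_3(1) = -3
t_q=23/4 is in segment 3 (τ=3/4); S_3(τ)=-27/28

y_0=3 y_1=4 y_2=1 y_3=3 y_4=-3
S(23/4) = -27/28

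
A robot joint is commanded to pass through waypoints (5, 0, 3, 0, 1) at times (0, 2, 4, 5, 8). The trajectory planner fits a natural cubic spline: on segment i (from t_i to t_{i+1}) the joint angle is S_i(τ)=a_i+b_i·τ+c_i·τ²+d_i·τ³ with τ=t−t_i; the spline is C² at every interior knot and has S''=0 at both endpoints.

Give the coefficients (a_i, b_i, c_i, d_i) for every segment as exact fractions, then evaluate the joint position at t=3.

Δ: Δ0=-5/2, Δ1=3/2, Δ2=-3, Δ3=1/3
row 1: diag=8, rhs=24; c'=1/4, d'=3
row 2: denom=6−2·1/4=11/2; d'=(-27−2·3)/(11/2)=-6
row 3: denom=8−1·2/11=86/11; d'=(20−1·-6)/(86/11)=143/43
back: M3=143/43
back: M2=-6−2/11·143/43=-284/43
back: M1=3−1/4·-284/43=200/43
M: M0=0, M1=200/43, M2=-284/43, M3=143/43, M4=0
seg 0: a=5, c=M0/2=0, d=(M1−M0)/(6·2)=50/129, b=Δ0−h0·(2M0+M1)/6=-1045/258
seg 1: a=0, c=M1/2=100/43, d=(M2−M1)/(6·2)=-121/129, b=Δ1−h1·(2M1+M2)/6=155/258
seg 2: a=3, c=M2/2=-142/43, d=(M3−M2)/(6·1)=427/258, b=Δ2−h2·(2M2+M3)/6=-349/258
seg 3: a=0, c=M3/2=143/86, d=(M4−M3)/(6·3)=-143/774, b=Δ3−h3·(2M3+M4)/6=-386/129
t_q=3 → seg 1, τ=1; S=0+155/258·τ+100/43·τ²+-121/129·τ³=171/86

  seg 0: a=5 b=-1045/258 c=0 d=50/129
  seg 1: a=0 b=155/258 c=100/43 d=-121/129
  seg 2: a=3 b=-349/258 c=-142/43 d=427/258
  seg 3: a=0 b=-386/129 c=143/86 d=-143/774
S(3) = 171/86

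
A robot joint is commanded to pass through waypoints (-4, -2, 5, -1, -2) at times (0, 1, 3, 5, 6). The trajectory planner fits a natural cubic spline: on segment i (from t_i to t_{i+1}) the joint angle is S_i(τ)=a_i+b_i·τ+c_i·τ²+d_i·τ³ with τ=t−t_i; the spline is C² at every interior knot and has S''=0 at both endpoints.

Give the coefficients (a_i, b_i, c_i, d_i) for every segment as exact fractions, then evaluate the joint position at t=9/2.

Δ: Δ0=2, Δ1=7/2, Δ2=-3, Δ3=-1
row 1: diag=6, rhs=9; c'=1/3, d'=3/2
row 2: denom=8−2·1/3=22/3; d'=(-39−2·3/2)/(22/3)=-63/11
row 3: denom=6−2·3/11=60/11; d'=(12−2·-63/11)/(60/11)=43/10
back: M3=43/10
back: M2=-63/11−3/11·43/10=-69/10
back: M1=3/2−1/3·-69/10=19/5
M: M0=0, M1=19/5, M2=-69/10, M3=43/10, M4=0
seg 0: a=-4, c=M0/2=0, d=(M1−M0)/(6·1)=19/30, b=Δ0−h0·(2M0+M1)/6=41/30
seg 1: a=-2, c=M1/2=19/10, d=(M2−M1)/(6·2)=-107/120, b=Δ1−h1·(2M1+M2)/6=49/15
seg 2: a=5, c=M2/2=-69/20, d=(M3−M2)/(6·2)=14/15, b=Δ2−h2·(2M2+M3)/6=1/6
seg 3: a=-1, c=M3/2=43/20, d=(M4−M3)/(6·1)=-43/60, b=Δ3−h3·(2M3+M4)/6=-73/30
t_q=9/2 → seg 2, τ=3/2; S=5+1/6·τ+-69/20·τ²+14/15·τ³=51/80

  seg 0: a=-4 b=41/30 c=0 d=19/30
  seg 1: a=-2 b=49/15 c=19/10 d=-107/120
  seg 2: a=5 b=1/6 c=-69/20 d=14/15
  seg 3: a=-1 b=-73/30 c=43/20 d=-43/60
S(9/2) = 51/80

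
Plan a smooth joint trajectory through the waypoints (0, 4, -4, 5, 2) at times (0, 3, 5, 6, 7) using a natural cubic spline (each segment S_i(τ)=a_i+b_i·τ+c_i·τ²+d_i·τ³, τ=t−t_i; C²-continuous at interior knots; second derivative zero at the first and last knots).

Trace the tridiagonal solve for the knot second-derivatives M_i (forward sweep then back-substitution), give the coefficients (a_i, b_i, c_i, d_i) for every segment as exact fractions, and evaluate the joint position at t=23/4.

  seg 0: a=0 b=1556/321 c=0 d=-376/963
  seg 1: a=4 b=-1828/321 c=-376/107 d=700/321
  seg 2: a=-4 b=2060/321 c=1024/107 d=-2243/321
  seg 3: a=5 b=1475/321 c=-1219/107 d=1219/321
S(23/4) = 22245/6848

Δ: Δ0=4/3, Δ1=-4, Δ2=9, Δ3=-3
row 1: diag=10, rhs=-32; c'=1/5, d'=-16/5
row 2: denom=6−2·1/5=28/5; d'=(78−2·-16/5)/(28/5)=211/14
row 3: denom=4−1·5/28=107/28; d'=(-72−1·211/14)/(107/28)=-2438/107
back: M3=-2438/107
back: M2=211/14−5/28·-2438/107=2048/107
back: M1=-16/5−1/5·2048/107=-752/107
M: M0=0, M1=-752/107, M2=2048/107, M3=-2438/107, M4=0
seg 0: a=0, c=M0/2=0, d=(M1−M0)/(6·3)=-376/963, b=Δ0−h0·(2M0+M1)/6=1556/321
seg 1: a=4, c=M1/2=-376/107, d=(M2−M1)/(6·2)=700/321, b=Δ1−h1·(2M1+M2)/6=-1828/321
seg 2: a=-4, c=M2/2=1024/107, d=(M3−M2)/(6·1)=-2243/321, b=Δ2−h2·(2M2+M3)/6=2060/321
seg 3: a=5, c=M3/2=-1219/107, d=(M4−M3)/(6·1)=1219/321, b=Δ3−h3·(2M3+M4)/6=1475/321
t_q=23/4 → seg 2, τ=3/4; S=-4+2060/321·τ+1024/107·τ²+-2243/321·τ³=22245/6848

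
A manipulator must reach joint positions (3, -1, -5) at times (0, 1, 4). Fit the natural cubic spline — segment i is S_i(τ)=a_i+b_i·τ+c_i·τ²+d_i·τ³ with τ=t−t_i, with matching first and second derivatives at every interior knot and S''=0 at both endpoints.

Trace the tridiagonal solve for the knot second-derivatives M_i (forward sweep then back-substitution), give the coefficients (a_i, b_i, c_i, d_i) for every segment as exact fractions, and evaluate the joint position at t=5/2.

Δ: Δ0=-4, Δ1=-4/3
row 1: diag=8, rhs=16; c'=3/8, d'=2
back: M1=2
M: M0=0, M1=2, M2=0
seg 0: a=3, c=M0/2=0, d=(M1−M0)/(6·1)=1/3, b=Δ0−h0·(2M0+M1)/6=-13/3
seg 1: a=-1, c=M1/2=1, d=(M2−M1)/(6·3)=-1/9, b=Δ1−h1·(2M1+M2)/6=-10/3
t_q=5/2 → seg 1, τ=3/2; S=-1+-10/3·τ+1·τ²+-1/9·τ³=-33/8

  seg 0: a=3 b=-13/3 c=0 d=1/3
  seg 1: a=-1 b=-10/3 c=1 d=-1/9
S(5/2) = -33/8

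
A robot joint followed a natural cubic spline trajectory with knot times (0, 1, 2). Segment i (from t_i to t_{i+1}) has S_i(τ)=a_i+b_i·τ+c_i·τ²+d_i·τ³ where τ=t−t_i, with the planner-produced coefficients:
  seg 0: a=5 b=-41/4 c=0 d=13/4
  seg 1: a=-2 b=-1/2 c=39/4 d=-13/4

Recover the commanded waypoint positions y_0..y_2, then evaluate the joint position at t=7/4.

y_0=5 y_1=-2 y_2=4
S(7/4) = 445/256

y_0 = S_0(0) = a_0 = 5
y_1 = S_1(0) = a_1 = -2
y_2 = S_1(1) = 4
t_q=7/4 is in segment 1 (τ=3/4); S_1(τ)=445/256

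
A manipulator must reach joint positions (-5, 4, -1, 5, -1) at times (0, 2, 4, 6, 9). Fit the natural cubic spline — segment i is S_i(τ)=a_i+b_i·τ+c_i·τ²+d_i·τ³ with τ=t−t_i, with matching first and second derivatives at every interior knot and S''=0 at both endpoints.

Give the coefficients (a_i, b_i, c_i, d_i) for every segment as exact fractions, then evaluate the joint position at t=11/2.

  seg 0: a=-5 b=485/71 c=0 d=-331/568
  seg 1: a=4 b=-23/142 c=-993/284 d=661/568
  seg 2: a=-1 b=-13/71 c=495/142 d=-269/284
  seg 3: a=5 b=170/71 c=-156/71 d=52/213
S(11/2) = 7661/2272

Δ: Δ0=9/2, Δ1=-5/2, Δ2=3, Δ3=-2
row 1: diag=8, rhs=-42; c'=1/4, d'=-21/4
row 2: denom=8−2·1/4=15/2; d'=(33−2·-21/4)/(15/2)=29/5
row 3: denom=10−2·4/15=142/15; d'=(-30−2·29/5)/(142/15)=-312/71
back: M3=-312/71
back: M2=29/5−4/15·-312/71=495/71
back: M1=-21/4−1/4·495/71=-993/142
M: M0=0, M1=-993/142, M2=495/71, M3=-312/71, M4=0
seg 0: a=-5, c=M0/2=0, d=(M1−M0)/(6·2)=-331/568, b=Δ0−h0·(2M0+M1)/6=485/71
seg 1: a=4, c=M1/2=-993/284, d=(M2−M1)/(6·2)=661/568, b=Δ1−h1·(2M1+M2)/6=-23/142
seg 2: a=-1, c=M2/2=495/142, d=(M3−M2)/(6·2)=-269/284, b=Δ2−h2·(2M2+M3)/6=-13/71
seg 3: a=5, c=M3/2=-156/71, d=(M4−M3)/(6·3)=52/213, b=Δ3−h3·(2M3+M4)/6=170/71
t_q=11/2 → seg 2, τ=3/2; S=-1+-13/71·τ+495/142·τ²+-269/284·τ³=7661/2272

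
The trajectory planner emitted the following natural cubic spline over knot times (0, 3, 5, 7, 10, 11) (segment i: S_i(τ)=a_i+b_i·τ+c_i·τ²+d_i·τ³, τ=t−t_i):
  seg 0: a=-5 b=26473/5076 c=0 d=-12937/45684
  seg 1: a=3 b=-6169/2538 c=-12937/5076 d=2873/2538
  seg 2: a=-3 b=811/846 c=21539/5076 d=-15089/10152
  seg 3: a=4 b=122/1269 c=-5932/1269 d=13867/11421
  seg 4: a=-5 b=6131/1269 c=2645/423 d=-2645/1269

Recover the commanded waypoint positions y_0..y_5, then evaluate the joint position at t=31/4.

y_0 = S_0(0) = a_0 = -5
y_1 = S_1(0) = a_1 = 3
y_2 = S_2(0) = a_2 = -3
y_3 = S_3(0) = a_3 = 4
y_4 = S_4(0) = a_4 = -5
y_5 = S_4(1) = 4
t_q=31/4 is in segment 3 (τ=3/4); S_3(τ)=17641/9024

y_0=-5 y_1=3 y_2=-3 y_3=4 y_4=-5 y_5=4
S(31/4) = 17641/9024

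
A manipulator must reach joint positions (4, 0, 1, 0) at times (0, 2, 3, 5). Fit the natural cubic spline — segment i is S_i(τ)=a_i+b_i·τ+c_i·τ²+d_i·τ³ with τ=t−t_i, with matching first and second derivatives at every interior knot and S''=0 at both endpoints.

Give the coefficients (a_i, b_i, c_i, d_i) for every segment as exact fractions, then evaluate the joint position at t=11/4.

  seg 0: a=4 b=-109/35 c=0 d=39/140
  seg 1: a=0 b=8/35 c=117/70 d=-9/10
  seg 2: a=1 b=61/70 c=-36/35 d=6/35
S(11/4) = 3279/4480

Δ: Δ0=-2, Δ1=1, Δ2=-1/2
row 1: diag=6, rhs=18; c'=1/6, d'=3
row 2: denom=6−1·1/6=35/6; d'=(-9−1·3)/(35/6)=-72/35
back: M2=-72/35
back: M1=3−1/6·-72/35=117/35
M: M0=0, M1=117/35, M2=-72/35, M3=0
seg 0: a=4, c=M0/2=0, d=(M1−M0)/(6·2)=39/140, b=Δ0−h0·(2M0+M1)/6=-109/35
seg 1: a=0, c=M1/2=117/70, d=(M2−M1)/(6·1)=-9/10, b=Δ1−h1·(2M1+M2)/6=8/35
seg 2: a=1, c=M2/2=-36/35, d=(M3−M2)/(6·2)=6/35, b=Δ2−h2·(2M2+M3)/6=61/70
t_q=11/4 → seg 1, τ=3/4; S=0+8/35·τ+117/70·τ²+-9/10·τ³=3279/4480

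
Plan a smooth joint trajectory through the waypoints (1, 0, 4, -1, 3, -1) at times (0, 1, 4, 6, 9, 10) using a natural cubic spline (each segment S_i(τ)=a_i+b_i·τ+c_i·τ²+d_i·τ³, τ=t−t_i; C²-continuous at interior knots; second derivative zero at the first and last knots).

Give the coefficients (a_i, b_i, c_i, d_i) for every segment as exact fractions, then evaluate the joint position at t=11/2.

Δ: Δ0=-1, Δ1=4/3, Δ2=-5/2, Δ3=4/3, Δ4=-4
row 1: diag=8, rhs=14; c'=3/8, d'=7/4
row 2: denom=10−3·3/8=71/8; d'=(-23−3·7/4)/(71/8)=-226/71
row 3: denom=10−2·16/71=678/71; d'=(23−2·-226/71)/(678/71)=695/226
row 4: denom=8−3·71/226=1595/226; d'=(-32−3·695/226)/(1595/226)=-847/145
back: M4=-847/145
back: M3=695/226−71/226·-847/145=712/145
back: M2=-226/71−16/71·712/145=-622/145
back: M1=7/4−3/8·-622/145=487/145
M: M0=0, M1=487/145, M2=-622/145, M3=712/145, M4=-847/145, M5=0
seg 0: a=1, c=M0/2=0, d=(M1−M0)/(6·1)=487/870, b=Δ0−h0·(2M0+M1)/6=-1357/870
seg 1: a=0, c=M1/2=487/290, d=(M2−M1)/(6·3)=-1109/2610, b=Δ1−h1·(2M1+M2)/6=52/435
seg 2: a=4, c=M2/2=-311/145, d=(M3−M2)/(6·2)=23/30, b=Δ2−h2·(2M2+M3)/6=-1111/870
seg 3: a=-1, c=M3/2=356/145, d=(M4−M3)/(6·3)=-1559/2610, b=Δ3−h3·(2M3+M4)/6=-571/870
seg 4: a=3, c=M4/2=-847/290, d=(M5−M4)/(6·1)=847/870, b=Δ4−h4·(2M4+M5)/6=-893/435
t_q=11/2 → seg 2, τ=3/2; S=4+-1111/870·τ+-311/145·τ²+23/30·τ³=-357/2320

  seg 0: a=1 b=-1357/870 c=0 d=487/870
  seg 1: a=0 b=52/435 c=487/290 d=-1109/2610
  seg 2: a=4 b=-1111/870 c=-311/145 d=23/30
  seg 3: a=-1 b=-571/870 c=356/145 d=-1559/2610
  seg 4: a=3 b=-893/435 c=-847/290 d=847/870
S(11/2) = -357/2320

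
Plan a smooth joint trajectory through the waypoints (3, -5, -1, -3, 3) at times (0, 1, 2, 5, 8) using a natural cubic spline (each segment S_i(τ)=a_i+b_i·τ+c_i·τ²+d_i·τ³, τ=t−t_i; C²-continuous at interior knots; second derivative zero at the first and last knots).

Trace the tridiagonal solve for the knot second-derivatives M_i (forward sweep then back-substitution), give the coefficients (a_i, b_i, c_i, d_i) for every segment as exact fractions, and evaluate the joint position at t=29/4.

Δ: Δ0=-8, Δ1=4, Δ2=-2/3, Δ3=2
row 1: diag=4, rhs=72; c'=1/4, d'=18
row 2: denom=8−1·1/4=31/4; d'=(-28−1·18)/(31/4)=-184/31
row 3: denom=12−3·12/31=336/31; d'=(16−3·-184/31)/(336/31)=131/42
back: M3=131/42
back: M2=-184/31−12/31·131/42=-50/7
back: M1=18−1/4·-50/7=277/14
M: M0=0, M1=277/14, M2=-50/7, M3=131/42, M4=0
seg 0: a=3, c=M0/2=0, d=(M1−M0)/(6·1)=277/84, b=Δ0−h0·(2M0+M1)/6=-949/84
seg 1: a=-5, c=M1/2=277/28, d=(M2−M1)/(6·1)=-377/84, b=Δ1−h1·(2M1+M2)/6=-59/42
seg 2: a=-1, c=M2/2=-25/7, d=(M3−M2)/(6·3)=431/756, b=Δ2−h2·(2M2+M3)/6=59/12
seg 3: a=-3, c=M3/2=131/84, d=(M4−M3)/(6·3)=-131/756, b=Δ3−h3·(2M3+M4)/6=-47/42
t_q=29/4 → seg 3, τ=9/4; S=-3+-47/42·τ+131/84·τ²+-131/756·τ³=723/1792

  seg 0: a=3 b=-949/84 c=0 d=277/84
  seg 1: a=-5 b=-59/42 c=277/28 d=-377/84
  seg 2: a=-1 b=59/12 c=-25/7 d=431/756
  seg 3: a=-3 b=-47/42 c=131/84 d=-131/756
S(29/4) = 723/1792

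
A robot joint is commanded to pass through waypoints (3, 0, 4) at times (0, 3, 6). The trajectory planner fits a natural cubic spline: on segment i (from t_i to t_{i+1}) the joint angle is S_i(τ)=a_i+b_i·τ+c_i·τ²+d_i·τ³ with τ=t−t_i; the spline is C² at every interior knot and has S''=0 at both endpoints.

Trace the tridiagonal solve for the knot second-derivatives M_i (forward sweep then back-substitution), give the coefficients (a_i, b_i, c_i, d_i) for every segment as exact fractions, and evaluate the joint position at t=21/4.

Δ: Δ0=-1, Δ1=4/3
row 1: diag=12, rhs=14; c'=1/4, d'=7/6
back: M1=7/6
M: M0=0, M1=7/6, M2=0
seg 0: a=3, c=M0/2=0, d=(M1−M0)/(6·3)=7/108, b=Δ0−h0·(2M0+M1)/6=-19/12
seg 1: a=0, c=M1/2=7/12, d=(M2−M1)/(6·3)=-7/108, b=Δ1−h1·(2M1+M2)/6=1/6
t_q=21/4 → seg 1, τ=9/4; S=0+1/6·τ+7/12·τ²+-7/108·τ³=663/256

  seg 0: a=3 b=-19/12 c=0 d=7/108
  seg 1: a=0 b=1/6 c=7/12 d=-7/108
S(21/4) = 663/256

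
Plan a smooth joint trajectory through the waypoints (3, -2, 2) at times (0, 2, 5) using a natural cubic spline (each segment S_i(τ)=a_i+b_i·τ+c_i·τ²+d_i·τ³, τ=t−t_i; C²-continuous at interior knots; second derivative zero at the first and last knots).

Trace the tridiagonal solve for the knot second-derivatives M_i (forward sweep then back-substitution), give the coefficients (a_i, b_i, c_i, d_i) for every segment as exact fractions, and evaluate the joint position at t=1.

Δ: Δ0=-5/2, Δ1=4/3
row 1: diag=10, rhs=23; c'=3/10, d'=23/10
back: M1=23/10
M: M0=0, M1=23/10, M2=0
seg 0: a=3, c=M0/2=0, d=(M1−M0)/(6·2)=23/120, b=Δ0−h0·(2M0+M1)/6=-49/15
seg 1: a=-2, c=M1/2=23/20, d=(M2−M1)/(6·3)=-23/180, b=Δ1−h1·(2M1+M2)/6=-29/30
t_q=1 → seg 0, τ=1; S=3+-49/15·τ+0·τ²+23/120·τ³=-3/40

  seg 0: a=3 b=-49/15 c=0 d=23/120
  seg 1: a=-2 b=-29/30 c=23/20 d=-23/180
S(1) = -3/40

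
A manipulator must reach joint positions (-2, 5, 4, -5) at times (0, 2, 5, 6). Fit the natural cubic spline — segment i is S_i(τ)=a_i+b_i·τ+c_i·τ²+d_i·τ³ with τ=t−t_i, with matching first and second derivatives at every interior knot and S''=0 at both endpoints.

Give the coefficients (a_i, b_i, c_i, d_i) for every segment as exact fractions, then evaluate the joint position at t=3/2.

Δ: Δ0=7/2, Δ1=-1/3, Δ2=-9
row 1: diag=10, rhs=-23; c'=3/10, d'=-23/10
row 2: denom=8−3·3/10=71/10; d'=(-52−3·-23/10)/(71/10)=-451/71
back: M2=-451/71
back: M1=-23/10−3/10·-451/71=-28/71
M: M0=0, M1=-28/71, M2=-451/71, M3=0
seg 0: a=-2, c=M0/2=0, d=(M1−M0)/(6·2)=-7/213, b=Δ0−h0·(2M0+M1)/6=1547/426
seg 1: a=5, c=M1/2=-14/71, d=(M2−M1)/(6·3)=-47/142, b=Δ1−h1·(2M1+M2)/6=1379/426
seg 2: a=4, c=M2/2=-451/142, d=(M3−M2)/(6·1)=451/426, b=Δ2−h2·(2M2+M3)/6=-1466/213
t_q=3/2 → seg 0, τ=3/2; S=-2+1547/426·τ+0·τ²+-7/213·τ³=1895/568

  seg 0: a=-2 b=1547/426 c=0 d=-7/213
  seg 1: a=5 b=1379/426 c=-14/71 d=-47/142
  seg 2: a=4 b=-1466/213 c=-451/142 d=451/426
S(3/2) = 1895/568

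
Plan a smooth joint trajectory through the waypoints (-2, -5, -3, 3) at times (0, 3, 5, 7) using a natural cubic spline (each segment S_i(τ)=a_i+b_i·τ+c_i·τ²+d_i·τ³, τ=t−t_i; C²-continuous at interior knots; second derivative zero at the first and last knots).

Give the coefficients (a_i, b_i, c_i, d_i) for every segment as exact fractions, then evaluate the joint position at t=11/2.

Δ: Δ0=-1, Δ1=1, Δ2=3
row 1: diag=10, rhs=12; c'=1/5, d'=6/5
row 2: denom=8−2·1/5=38/5; d'=(12−2·6/5)/(38/5)=24/19
back: M2=24/19
back: M1=6/5−1/5·24/19=18/19
M: M0=0, M1=18/19, M2=24/19, M3=0
seg 0: a=-2, c=M0/2=0, d=(M1−M0)/(6·3)=1/19, b=Δ0−h0·(2M0+M1)/6=-28/19
seg 1: a=-5, c=M1/2=9/19, d=(M2−M1)/(6·2)=1/38, b=Δ1−h1·(2M1+M2)/6=-1/19
seg 2: a=-3, c=M2/2=12/19, d=(M3−M2)/(6·2)=-2/19, b=Δ2−h2·(2M2+M3)/6=41/19
t_q=11/2 → seg 2, τ=1/2; S=-3+41/19·τ+12/19·τ²+-2/19·τ³=-135/76

  seg 0: a=-2 b=-28/19 c=0 d=1/19
  seg 1: a=-5 b=-1/19 c=9/19 d=1/38
  seg 2: a=-3 b=41/19 c=12/19 d=-2/19
S(11/2) = -135/76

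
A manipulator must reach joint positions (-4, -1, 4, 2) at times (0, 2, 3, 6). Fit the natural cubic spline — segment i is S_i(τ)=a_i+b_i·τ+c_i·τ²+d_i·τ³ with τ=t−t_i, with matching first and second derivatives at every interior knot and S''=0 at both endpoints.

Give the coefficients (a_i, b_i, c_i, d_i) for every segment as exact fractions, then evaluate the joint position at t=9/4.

Δ: Δ0=3/2, Δ1=5, Δ2=-2/3
row 1: diag=6, rhs=21; c'=1/6, d'=7/2
row 2: denom=8−1·1/6=47/6; d'=(-34−1·7/2)/(47/6)=-225/47
back: M2=-225/47
back: M1=7/2−1/6·-225/47=202/47
M: M0=0, M1=202/47, M2=-225/47, M3=0
seg 0: a=-4, c=M0/2=0, d=(M1−M0)/(6·2)=101/282, b=Δ0−h0·(2M0+M1)/6=19/282
seg 1: a=-1, c=M1/2=101/47, d=(M2−M1)/(6·1)=-427/282, b=Δ1−h1·(2M1+M2)/6=1231/282
seg 2: a=4, c=M2/2=-225/94, d=(M3−M2)/(6·3)=25/94, b=Δ2−h2·(2M2+M3)/6=581/141
t_q=9/4 → seg 1, τ=1/4; S=-1+1231/282·τ+101/47·τ²+-427/282·τ³=1215/6016

  seg 0: a=-4 b=19/282 c=0 d=101/282
  seg 1: a=-1 b=1231/282 c=101/47 d=-427/282
  seg 2: a=4 b=581/141 c=-225/94 d=25/94
S(9/4) = 1215/6016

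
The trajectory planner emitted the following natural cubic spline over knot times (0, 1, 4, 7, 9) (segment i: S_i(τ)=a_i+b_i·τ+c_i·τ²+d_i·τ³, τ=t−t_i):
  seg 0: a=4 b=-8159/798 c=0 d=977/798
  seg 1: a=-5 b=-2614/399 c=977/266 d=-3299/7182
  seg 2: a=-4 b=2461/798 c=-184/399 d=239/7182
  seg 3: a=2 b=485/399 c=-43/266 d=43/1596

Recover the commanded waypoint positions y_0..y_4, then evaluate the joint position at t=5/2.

y_0 = S_0(0) = a_0 = 4
y_1 = S_1(0) = a_1 = -5
y_2 = S_2(0) = a_2 = -4
y_3 = S_3(0) = a_3 = 2
y_4 = S_3(2) = 4
t_q=5/2 is in segment 1 (τ=3/2); S_1(τ)=-17265/2128

y_0=4 y_1=-5 y_2=-4 y_3=2 y_4=4
S(5/2) = -17265/2128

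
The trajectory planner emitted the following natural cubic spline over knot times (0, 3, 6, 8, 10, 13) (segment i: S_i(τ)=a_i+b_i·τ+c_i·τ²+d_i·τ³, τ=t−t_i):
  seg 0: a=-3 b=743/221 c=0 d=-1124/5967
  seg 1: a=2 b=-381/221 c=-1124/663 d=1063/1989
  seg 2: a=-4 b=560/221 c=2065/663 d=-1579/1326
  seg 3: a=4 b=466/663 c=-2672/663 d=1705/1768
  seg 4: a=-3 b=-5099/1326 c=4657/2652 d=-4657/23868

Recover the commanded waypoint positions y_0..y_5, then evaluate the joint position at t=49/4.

y_0 = S_0(0) = a_0 = -3
y_1 = S_1(0) = a_1 = 2
y_2 = S_2(0) = a_2 = -4
y_3 = S_3(0) = a_3 = 4
y_4 = S_4(0) = a_4 = -3
y_5 = S_4(3) = -4
t_q=49/4 is in segment 4 (τ=9/4); S_4(τ)=-282015/56576

y_0=-3 y_1=2 y_2=-4 y_3=4 y_4=-3 y_5=-4
S(49/4) = -282015/56576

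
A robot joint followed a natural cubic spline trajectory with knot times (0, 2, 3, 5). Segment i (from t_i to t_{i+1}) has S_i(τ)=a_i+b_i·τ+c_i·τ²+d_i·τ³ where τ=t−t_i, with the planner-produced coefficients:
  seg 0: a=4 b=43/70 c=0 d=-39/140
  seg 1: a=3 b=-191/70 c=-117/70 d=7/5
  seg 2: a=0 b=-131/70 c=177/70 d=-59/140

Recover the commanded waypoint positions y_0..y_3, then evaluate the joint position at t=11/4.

y_0 = S_0(0) = a_0 = 4
y_1 = S_1(0) = a_1 = 3
y_2 = S_2(0) = a_2 = 0
y_3 = S_2(2) = 3
t_q=11/4 is in segment 1 (τ=3/4); S_1(τ)=1353/2240

y_0=4 y_1=3 y_2=0 y_3=3
S(11/4) = 1353/2240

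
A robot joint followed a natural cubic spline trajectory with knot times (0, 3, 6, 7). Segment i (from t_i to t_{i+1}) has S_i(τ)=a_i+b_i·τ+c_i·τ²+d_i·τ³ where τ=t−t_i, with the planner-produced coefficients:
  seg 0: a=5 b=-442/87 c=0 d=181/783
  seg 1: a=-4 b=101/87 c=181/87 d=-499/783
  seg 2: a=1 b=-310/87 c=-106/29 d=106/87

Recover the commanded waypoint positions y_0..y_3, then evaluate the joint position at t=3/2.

y_0=5 y_1=-4 y_2=1 y_3=-5
S(3/2) = -427/232

y_0 = S_0(0) = a_0 = 5
y_1 = S_1(0) = a_1 = -4
y_2 = S_2(0) = a_2 = 1
y_3 = S_2(1) = -5
t_q=3/2 is in segment 0 (τ=3/2); S_0(τ)=-427/232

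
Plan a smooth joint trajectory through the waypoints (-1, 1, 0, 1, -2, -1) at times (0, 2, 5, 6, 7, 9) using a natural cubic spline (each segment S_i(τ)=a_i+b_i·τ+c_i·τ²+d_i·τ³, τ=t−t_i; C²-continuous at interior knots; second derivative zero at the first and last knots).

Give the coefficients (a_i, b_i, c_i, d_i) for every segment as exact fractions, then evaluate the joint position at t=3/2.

Δ: Δ0=1, Δ1=-1/3, Δ2=1, Δ3=-3, Δ4=1/2
row 1: diag=10, rhs=-8; c'=3/10, d'=-4/5
row 2: denom=8−3·3/10=71/10; d'=(8−3·-4/5)/(71/10)=104/71
row 3: denom=4−1·10/71=274/71; d'=(-24−1·104/71)/(274/71)=-904/137
row 4: denom=6−1·71/274=1573/274; d'=(21−1·-904/137)/(1573/274)=7562/1573
back: M4=7562/1573
back: M3=-904/137−71/274·7562/1573=-12339/1573
back: M2=104/71−10/71·-12339/1573=4042/1573
back: M1=-4/5−3/10·4042/1573=-2471/1573
M: M0=0, M1=-2471/1573, M2=4042/1573, M3=-12339/1573, M4=7562/1573, M5=0
seg 0: a=-1, c=M0/2=0, d=(M1−M0)/(6·2)=-2471/18876, b=Δ0−h0·(2M0+M1)/6=7190/4719
seg 1: a=1, c=M1/2=-2471/3146, d=(M2−M1)/(6·3)=167/726, b=Δ1−h1·(2M1+M2)/6=-223/4719
seg 2: a=0, c=M2/2=2021/1573, d=(M3−M2)/(6·1)=-16381/9438, b=Δ2−h2·(2M2+M3)/6=13693/9438
seg 3: a=1, c=M3/2=-12339/3146, d=(M4−M3)/(6·1)=19901/9438, b=Δ3−h3·(2M3+M4)/6=-509/429
seg 4: a=-2, c=M4/2=3781/1573, d=(M5−M4)/(6·2)=-3781/9438, b=Δ4−h4·(2M4+M5)/6=-25529/9438
t_q=3/2 → seg 0, τ=3/2; S=-1+7190/4719·τ+0·τ²+-2471/18876·τ³=42465/50336

  seg 0: a=-1 b=7190/4719 c=0 d=-2471/18876
  seg 1: a=1 b=-223/4719 c=-2471/3146 d=167/726
  seg 2: a=0 b=13693/9438 c=2021/1573 d=-16381/9438
  seg 3: a=1 b=-509/429 c=-12339/3146 d=19901/9438
  seg 4: a=-2 b=-25529/9438 c=3781/1573 d=-3781/9438
S(3/2) = 42465/50336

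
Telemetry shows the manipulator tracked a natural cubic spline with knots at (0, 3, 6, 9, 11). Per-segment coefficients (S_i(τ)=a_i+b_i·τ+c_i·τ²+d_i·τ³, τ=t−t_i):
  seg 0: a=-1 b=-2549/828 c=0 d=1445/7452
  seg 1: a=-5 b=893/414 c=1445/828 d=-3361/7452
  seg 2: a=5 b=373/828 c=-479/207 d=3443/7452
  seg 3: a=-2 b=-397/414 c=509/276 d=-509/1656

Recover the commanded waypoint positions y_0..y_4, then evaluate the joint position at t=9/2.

y_0=-1 y_1=-5 y_2=5 y_3=-2 y_4=1
S(9/2) = 471/736

y_0 = S_0(0) = a_0 = -1
y_1 = S_1(0) = a_1 = -5
y_2 = S_2(0) = a_2 = 5
y_3 = S_3(0) = a_3 = -2
y_4 = S_3(2) = 1
t_q=9/2 is in segment 1 (τ=3/2); S_1(τ)=471/736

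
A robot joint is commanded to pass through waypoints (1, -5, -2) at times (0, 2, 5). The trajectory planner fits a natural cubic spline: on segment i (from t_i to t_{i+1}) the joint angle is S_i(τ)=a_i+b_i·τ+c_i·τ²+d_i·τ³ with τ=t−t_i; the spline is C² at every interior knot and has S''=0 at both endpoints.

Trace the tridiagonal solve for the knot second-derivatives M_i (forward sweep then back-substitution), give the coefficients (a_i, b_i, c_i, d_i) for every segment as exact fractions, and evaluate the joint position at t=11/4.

  seg 0: a=1 b=-19/5 c=0 d=1/5
  seg 1: a=-5 b=-7/5 c=6/5 d=-2/15
S(11/4) = -869/160

Δ: Δ0=-3, Δ1=1
row 1: diag=10, rhs=24; c'=3/10, d'=12/5
back: M1=12/5
M: M0=0, M1=12/5, M2=0
seg 0: a=1, c=M0/2=0, d=(M1−M0)/(6·2)=1/5, b=Δ0−h0·(2M0+M1)/6=-19/5
seg 1: a=-5, c=M1/2=6/5, d=(M2−M1)/(6·3)=-2/15, b=Δ1−h1·(2M1+M2)/6=-7/5
t_q=11/4 → seg 1, τ=3/4; S=-5+-7/5·τ+6/5·τ²+-2/15·τ³=-869/160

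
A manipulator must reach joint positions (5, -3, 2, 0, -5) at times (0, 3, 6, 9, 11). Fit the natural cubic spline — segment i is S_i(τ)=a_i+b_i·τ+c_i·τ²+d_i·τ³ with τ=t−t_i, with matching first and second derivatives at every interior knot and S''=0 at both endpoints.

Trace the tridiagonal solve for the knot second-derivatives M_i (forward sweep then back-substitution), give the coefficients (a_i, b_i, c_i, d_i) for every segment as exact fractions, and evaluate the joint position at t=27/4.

Δ: Δ0=-8/3, Δ1=5/3, Δ2=-2/3, Δ3=-5/2
row 1: diag=12, rhs=26; c'=1/4, d'=13/6
row 2: denom=12−3·1/4=45/4; d'=(-14−3·13/6)/(45/4)=-82/45
row 3: denom=10−3·4/15=46/5; d'=(-11−3·-82/45)/(46/5)=-83/138
back: M3=-83/138
back: M2=-82/45−4/15·-83/138=-344/207
back: M1=13/6−1/4·-344/207=1069/414
M: M0=0, M1=1069/414, M2=-344/207, M3=-83/138, M4=0
seg 0: a=5, c=M0/2=0, d=(M1−M0)/(6·3)=1069/7452, b=Δ0−h0·(2M0+M1)/6=-3277/828
seg 1: a=-3, c=M1/2=1069/828, d=(M2−M1)/(6·3)=-1757/7452, b=Δ1−h1·(2M1+M2)/6=-35/414
seg 2: a=2, c=M2/2=-172/207, d=(M3−M2)/(6·3)=439/7452, b=Δ2−h2·(2M2+M3)/6=1073/828
seg 3: a=0, c=M3/2=-83/276, d=(M4−M3)/(6·2)=83/1656, b=Δ3−h3·(2M3+M4)/6=-869/414
t_q=27/4 → seg 2, τ=3/4; S=2+1073/828·τ+-172/207·τ²+439/7452·τ³=14893/5888

  seg 0: a=5 b=-3277/828 c=0 d=1069/7452
  seg 1: a=-3 b=-35/414 c=1069/828 d=-1757/7452
  seg 2: a=2 b=1073/828 c=-172/207 d=439/7452
  seg 3: a=0 b=-869/414 c=-83/276 d=83/1656
S(27/4) = 14893/5888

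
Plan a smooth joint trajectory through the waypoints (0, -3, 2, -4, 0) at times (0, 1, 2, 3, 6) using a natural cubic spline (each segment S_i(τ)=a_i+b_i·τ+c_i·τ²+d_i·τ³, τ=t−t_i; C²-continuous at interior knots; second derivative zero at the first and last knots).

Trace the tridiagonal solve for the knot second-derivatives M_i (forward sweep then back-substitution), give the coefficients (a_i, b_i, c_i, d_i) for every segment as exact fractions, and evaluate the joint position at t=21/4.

  seg 0: a=0 b=-1037/174 c=0 d=515/174
  seg 1: a=-3 b=254/87 c=515/58 d=-1183/174
  seg 2: a=2 b=49/174 c=-334/29 d=911/174
  seg 3: a=-4 b=-613/87 c=243/58 d=-27/58
S(21/4) = -14647/3712

Δ: Δ0=-3, Δ1=5, Δ2=-6, Δ3=4/3
row 1: diag=4, rhs=48; c'=1/4, d'=12
row 2: denom=4−1·1/4=15/4; d'=(-66−1·12)/(15/4)=-104/5
row 3: denom=8−1·4/15=116/15; d'=(44−1·-104/5)/(116/15)=243/29
back: M3=243/29
back: M2=-104/5−4/15·243/29=-668/29
back: M1=12−1/4·-668/29=515/29
M: M0=0, M1=515/29, M2=-668/29, M3=243/29, M4=0
seg 0: a=0, c=M0/2=0, d=(M1−M0)/(6·1)=515/174, b=Δ0−h0·(2M0+M1)/6=-1037/174
seg 1: a=-3, c=M1/2=515/58, d=(M2−M1)/(6·1)=-1183/174, b=Δ1−h1·(2M1+M2)/6=254/87
seg 2: a=2, c=M2/2=-334/29, d=(M3−M2)/(6·1)=911/174, b=Δ2−h2·(2M2+M3)/6=49/174
seg 3: a=-4, c=M3/2=243/58, d=(M4−M3)/(6·3)=-27/58, b=Δ3−h3·(2M3+M4)/6=-613/87
t_q=21/4 → seg 3, τ=9/4; S=-4+-613/87·τ+243/58·τ²+-27/58·τ³=-14647/3712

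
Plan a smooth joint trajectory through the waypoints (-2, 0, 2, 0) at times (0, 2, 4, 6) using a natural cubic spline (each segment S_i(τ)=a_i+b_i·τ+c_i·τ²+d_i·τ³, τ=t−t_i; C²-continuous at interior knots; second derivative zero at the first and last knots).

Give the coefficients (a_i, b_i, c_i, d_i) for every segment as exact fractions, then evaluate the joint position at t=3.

Δ: Δ0=1, Δ1=1, Δ2=-1
row 1: diag=8, rhs=0; c'=1/4, d'=0
row 2: denom=8−2·1/4=15/2; d'=(-12−2·0)/(15/2)=-8/5
back: M2=-8/5
back: M1=0−1/4·-8/5=2/5
M: M0=0, M1=2/5, M2=-8/5, M3=0
seg 0: a=-2, c=M0/2=0, d=(M1−M0)/(6·2)=1/30, b=Δ0−h0·(2M0+M1)/6=13/15
seg 1: a=0, c=M1/2=1/5, d=(M2−M1)/(6·2)=-1/6, b=Δ1−h1·(2M1+M2)/6=19/15
seg 2: a=2, c=M2/2=-4/5, d=(M3−M2)/(6·2)=2/15, b=Δ2−h2·(2M2+M3)/6=1/15
t_q=3 → seg 1, τ=1; S=0+19/15·τ+1/5·τ²+-1/6·τ³=13/10

  seg 0: a=-2 b=13/15 c=0 d=1/30
  seg 1: a=0 b=19/15 c=1/5 d=-1/6
  seg 2: a=2 b=1/15 c=-4/5 d=2/15
S(3) = 13/10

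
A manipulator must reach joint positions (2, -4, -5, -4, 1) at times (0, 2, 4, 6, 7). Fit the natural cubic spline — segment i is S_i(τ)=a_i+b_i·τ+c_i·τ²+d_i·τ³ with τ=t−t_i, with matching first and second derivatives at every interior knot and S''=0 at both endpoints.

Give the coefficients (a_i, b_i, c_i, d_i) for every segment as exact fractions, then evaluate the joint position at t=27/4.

  seg 0: a=2 b=-152/41 c=0 d=29/164
  seg 1: a=-4 b=-65/41 c=87/82 d=-85/328
  seg 2: a=-5 b=-37/82 c=-81/164 d=159/328
  seg 3: a=-4 b=139/41 c=99/41 d=-33/41
S(27/4) = -1151/2624

Δ: Δ0=-3, Δ1=-1/2, Δ2=1/2, Δ3=5
row 1: diag=8, rhs=15; c'=1/4, d'=15/8
row 2: denom=8−2·1/4=15/2; d'=(6−2·15/8)/(15/2)=3/10
row 3: denom=6−2·4/15=82/15; d'=(27−2·3/10)/(82/15)=198/41
back: M3=198/41
back: M2=3/10−4/15·198/41=-81/82
back: M1=15/8−1/4·-81/82=87/41
M: M0=0, M1=87/41, M2=-81/82, M3=198/41, M4=0
seg 0: a=2, c=M0/2=0, d=(M1−M0)/(6·2)=29/164, b=Δ0−h0·(2M0+M1)/6=-152/41
seg 1: a=-4, c=M1/2=87/82, d=(M2−M1)/(6·2)=-85/328, b=Δ1−h1·(2M1+M2)/6=-65/41
seg 2: a=-5, c=M2/2=-81/164, d=(M3−M2)/(6·2)=159/328, b=Δ2−h2·(2M2+M3)/6=-37/82
seg 3: a=-4, c=M3/2=99/41, d=(M4−M3)/(6·1)=-33/41, b=Δ3−h3·(2M3+M4)/6=139/41
t_q=27/4 → seg 3, τ=3/4; S=-4+139/41·τ+99/41·τ²+-33/41·τ³=-1151/2624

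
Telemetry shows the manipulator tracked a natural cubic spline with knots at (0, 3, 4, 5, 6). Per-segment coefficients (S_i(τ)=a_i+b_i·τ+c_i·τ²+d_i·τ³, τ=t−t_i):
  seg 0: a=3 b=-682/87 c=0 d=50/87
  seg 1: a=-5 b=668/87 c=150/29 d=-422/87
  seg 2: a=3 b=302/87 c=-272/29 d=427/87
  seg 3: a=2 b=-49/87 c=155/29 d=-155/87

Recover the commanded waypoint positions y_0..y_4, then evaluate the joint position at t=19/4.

y_0=3 y_1=-5 y_2=3 y_3=2 y_4=5
S(19/4) = 4451/1856

y_0 = S_0(0) = a_0 = 3
y_1 = S_1(0) = a_1 = -5
y_2 = S_2(0) = a_2 = 3
y_3 = S_3(0) = a_3 = 2
y_4 = S_3(1) = 5
t_q=19/4 is in segment 2 (τ=3/4); S_2(τ)=4451/1856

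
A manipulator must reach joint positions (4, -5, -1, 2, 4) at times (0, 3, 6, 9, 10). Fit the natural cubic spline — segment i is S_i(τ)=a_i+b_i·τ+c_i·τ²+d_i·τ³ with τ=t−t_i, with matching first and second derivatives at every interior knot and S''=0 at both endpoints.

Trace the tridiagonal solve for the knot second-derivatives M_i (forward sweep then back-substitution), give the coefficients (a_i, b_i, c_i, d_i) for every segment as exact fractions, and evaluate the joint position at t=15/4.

  seg 0: a=4 b=-683/162 c=0 d=197/1458
  seg 1: a=-5 b=-46/81 c=197/162 d=-283/1458
  seg 2: a=-1 b=241/162 c=-43/81 d=179/1458
  seg 3: a=2 b=131/81 c=31/54 d=-31/162
S(15/4) = -5557/1152

Δ: Δ0=-3, Δ1=4/3, Δ2=1, Δ3=2
row 1: diag=12, rhs=26; c'=1/4, d'=13/6
row 2: denom=12−3·1/4=45/4; d'=(-2−3·13/6)/(45/4)=-34/45
row 3: denom=8−3·4/15=36/5; d'=(6−3·-34/45)/(36/5)=31/27
back: M3=31/27
back: M2=-34/45−4/15·31/27=-86/81
back: M1=13/6−1/4·-86/81=197/81
M: M0=0, M1=197/81, M2=-86/81, M3=31/27, M4=0
seg 0: a=4, c=M0/2=0, d=(M1−M0)/(6·3)=197/1458, b=Δ0−h0·(2M0+M1)/6=-683/162
seg 1: a=-5, c=M1/2=197/162, d=(M2−M1)/(6·3)=-283/1458, b=Δ1−h1·(2M1+M2)/6=-46/81
seg 2: a=-1, c=M2/2=-43/81, d=(M3−M2)/(6·3)=179/1458, b=Δ2−h2·(2M2+M3)/6=241/162
seg 3: a=2, c=M3/2=31/54, d=(M4−M3)/(6·1)=-31/162, b=Δ3−h3·(2M3+M4)/6=131/81
t_q=15/4 → seg 1, τ=3/4; S=-5+-46/81·τ+197/162·τ²+-283/1458·τ³=-5557/1152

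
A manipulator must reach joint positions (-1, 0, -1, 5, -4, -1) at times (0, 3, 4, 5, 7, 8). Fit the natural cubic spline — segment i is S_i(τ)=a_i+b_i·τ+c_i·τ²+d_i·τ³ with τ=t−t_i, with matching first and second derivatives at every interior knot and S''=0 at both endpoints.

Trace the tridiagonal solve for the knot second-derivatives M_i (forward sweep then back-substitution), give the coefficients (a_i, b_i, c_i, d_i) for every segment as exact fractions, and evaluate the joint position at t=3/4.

Δ: Δ0=1/3, Δ1=-1, Δ2=6, Δ3=-9/2, Δ4=3
row 1: diag=8, rhs=-8; c'=1/8, d'=-1
row 2: denom=4−1·1/8=31/8; d'=(42−1·-1)/(31/8)=344/31
row 3: denom=6−1·8/31=178/31; d'=(-63−1·344/31)/(178/31)=-2297/178
row 4: denom=6−2·31/89=472/89; d'=(45−2·-2297/178)/(472/89)=3151/236
back: M4=3151/236
back: M3=-2297/178−31/89·3151/236=-4143/236
back: M2=344/31−8/31·-4143/236=922/59
back: M1=-1−1/8·922/59=-697/236
M: M0=0, M1=-697/236, M2=922/59, M3=-4143/236, M4=3151/236, M5=0
seg 0: a=-1, c=M0/2=0, d=(M1−M0)/(6·3)=-697/4248, b=Δ0−h0·(2M0+M1)/6=2563/1416
seg 1: a=0, c=M1/2=-697/472, d=(M2−M1)/(6·1)=4385/1416, b=Δ1−h1·(2M1+M2)/6=-1855/708
seg 2: a=-1, c=M2/2=461/59, d=(M3−M2)/(6·1)=-7831/1416, b=Δ2−h2·(2M2+M3)/6=5263/1416
seg 3: a=5, c=M3/2=-4143/472, d=(M4−M3)/(6·2)=3647/1416, b=Δ3−h3·(2M3+M4)/6=1949/708
seg 4: a=-4, c=M4/2=3151/472, d=(M5−M4)/(6·1)=-3151/1416, b=Δ4−h4·(2M4+M5)/6=-1027/708
t_q=3/4 → seg 0, τ=3/4; S=-1+2563/1416·τ+0·τ²+-697/4248·τ³=8709/30208

  seg 0: a=-1 b=2563/1416 c=0 d=-697/4248
  seg 1: a=0 b=-1855/708 c=-697/472 d=4385/1416
  seg 2: a=-1 b=5263/1416 c=461/59 d=-7831/1416
  seg 3: a=5 b=1949/708 c=-4143/472 d=3647/1416
  seg 4: a=-4 b=-1027/708 c=3151/472 d=-3151/1416
S(3/4) = 8709/30208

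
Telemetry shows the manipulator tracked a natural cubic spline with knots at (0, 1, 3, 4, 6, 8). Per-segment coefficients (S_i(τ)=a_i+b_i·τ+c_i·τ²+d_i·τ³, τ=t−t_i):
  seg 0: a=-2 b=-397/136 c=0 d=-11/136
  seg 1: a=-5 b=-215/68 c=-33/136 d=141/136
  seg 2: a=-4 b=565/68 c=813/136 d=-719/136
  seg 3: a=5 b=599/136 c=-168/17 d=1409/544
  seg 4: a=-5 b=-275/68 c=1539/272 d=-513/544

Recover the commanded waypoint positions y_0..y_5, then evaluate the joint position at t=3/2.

y_0 = S_0(0) = a_0 = -2
y_1 = S_1(0) = a_1 = -5
y_2 = S_2(0) = a_2 = -4
y_3 = S_3(0) = a_3 = 5
y_4 = S_4(0) = a_4 = -5
y_5 = S_4(2) = 2
t_q=3/2 is in segment 1 (τ=1/2); S_1(τ)=-7085/1088

y_0=-2 y_1=-5 y_2=-4 y_3=5 y_4=-5 y_5=2
S(3/2) = -7085/1088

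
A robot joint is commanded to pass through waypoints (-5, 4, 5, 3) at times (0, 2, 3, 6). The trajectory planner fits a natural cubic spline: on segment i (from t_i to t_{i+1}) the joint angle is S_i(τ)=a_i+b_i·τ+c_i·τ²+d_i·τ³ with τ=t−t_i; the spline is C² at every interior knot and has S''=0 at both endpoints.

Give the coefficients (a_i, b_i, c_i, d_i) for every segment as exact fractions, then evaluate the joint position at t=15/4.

Δ: Δ0=9/2, Δ1=1, Δ2=-2/3
row 1: diag=6, rhs=-21; c'=1/6, d'=-7/2
row 2: denom=8−1·1/6=47/6; d'=(-10−1·-7/2)/(47/6)=-39/47
back: M2=-39/47
back: M1=-7/2−1/6·-39/47=-158/47
M: M0=0, M1=-158/47, M2=-39/47, M3=0
seg 0: a=-5, c=M0/2=0, d=(M1−M0)/(6·2)=-79/282, b=Δ0−h0·(2M0+M1)/6=1585/282
seg 1: a=4, c=M1/2=-79/47, d=(M2−M1)/(6·1)=119/282, b=Δ1−h1·(2M1+M2)/6=637/282
seg 2: a=5, c=M2/2=-39/94, d=(M3−M2)/(6·3)=13/282, b=Δ2−h2·(2M2+M3)/6=23/141
t_q=15/4 → seg 2, τ=3/4; S=5+23/141·τ+-39/94·τ²+13/282·τ³=29529/6016

  seg 0: a=-5 b=1585/282 c=0 d=-79/282
  seg 1: a=4 b=637/282 c=-79/47 d=119/282
  seg 2: a=5 b=23/141 c=-39/94 d=13/282
S(15/4) = 29529/6016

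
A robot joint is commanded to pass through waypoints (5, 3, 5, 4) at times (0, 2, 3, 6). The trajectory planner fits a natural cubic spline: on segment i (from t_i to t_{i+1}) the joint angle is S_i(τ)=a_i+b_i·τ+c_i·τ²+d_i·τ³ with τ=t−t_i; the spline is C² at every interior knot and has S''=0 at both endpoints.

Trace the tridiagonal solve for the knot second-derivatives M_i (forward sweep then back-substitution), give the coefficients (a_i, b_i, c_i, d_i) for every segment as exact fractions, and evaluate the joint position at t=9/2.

  seg 0: a=5 b=-299/141 c=0 d=79/282
  seg 1: a=3 b=175/141 c=79/47 d=-130/141
  seg 2: a=5 b=259/141 c=-51/47 d=17/141
S(9/2) = 2151/376

Δ: Δ0=-1, Δ1=2, Δ2=-1/3
row 1: diag=6, rhs=18; c'=1/6, d'=3
row 2: denom=8−1·1/6=47/6; d'=(-14−1·3)/(47/6)=-102/47
back: M2=-102/47
back: M1=3−1/6·-102/47=158/47
M: M0=0, M1=158/47, M2=-102/47, M3=0
seg 0: a=5, c=M0/2=0, d=(M1−M0)/(6·2)=79/282, b=Δ0−h0·(2M0+M1)/6=-299/141
seg 1: a=3, c=M1/2=79/47, d=(M2−M1)/(6·1)=-130/141, b=Δ1−h1·(2M1+M2)/6=175/141
seg 2: a=5, c=M2/2=-51/47, d=(M3−M2)/(6·3)=17/141, b=Δ2−h2·(2M2+M3)/6=259/141
t_q=9/2 → seg 2, τ=3/2; S=5+259/141·τ+-51/47·τ²+17/141·τ³=2151/376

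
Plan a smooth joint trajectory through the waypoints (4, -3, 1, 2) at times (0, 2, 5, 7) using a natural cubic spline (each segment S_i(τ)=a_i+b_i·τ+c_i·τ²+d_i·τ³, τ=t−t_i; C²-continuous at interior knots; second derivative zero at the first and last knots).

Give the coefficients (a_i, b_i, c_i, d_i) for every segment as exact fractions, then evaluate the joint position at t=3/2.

Δ: Δ0=-7/2, Δ1=4/3, Δ2=1/2
row 1: diag=10, rhs=29; c'=3/10, d'=29/10
row 2: denom=10−3·3/10=91/10; d'=(-5−3·29/10)/(91/10)=-137/91
back: M2=-137/91
back: M1=29/10−3/10·-137/91=305/91
M: M0=0, M1=305/91, M2=-137/91, M3=0
seg 0: a=4, c=M0/2=0, d=(M1−M0)/(6·2)=305/1092, b=Δ0−h0·(2M0+M1)/6=-2521/546
seg 1: a=-3, c=M1/2=305/182, d=(M2−M1)/(6·3)=-17/63, b=Δ1−h1·(2M1+M2)/6=-691/546
seg 2: a=1, c=M2/2=-137/182, d=(M3−M2)/(6·2)=137/1092, b=Δ2−h2·(2M2+M3)/6=821/546
t_q=3/2 → seg 0, τ=3/2; S=4+-2521/546·τ+0·τ²+305/1092·τ³=-825/416

  seg 0: a=4 b=-2521/546 c=0 d=305/1092
  seg 1: a=-3 b=-691/546 c=305/182 d=-17/63
  seg 2: a=1 b=821/546 c=-137/182 d=137/1092
S(3/2) = -825/416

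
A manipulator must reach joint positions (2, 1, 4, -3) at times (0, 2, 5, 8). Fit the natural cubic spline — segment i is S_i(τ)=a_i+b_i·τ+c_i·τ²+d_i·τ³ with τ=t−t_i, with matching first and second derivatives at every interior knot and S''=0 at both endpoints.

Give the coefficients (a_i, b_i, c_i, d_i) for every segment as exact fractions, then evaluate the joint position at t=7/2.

Δ: Δ0=-1/2, Δ1=1, Δ2=-7/3
row 1: diag=10, rhs=9; c'=3/10, d'=9/10
row 2: denom=12−3·3/10=111/10; d'=(-20−3·9/10)/(111/10)=-227/111
back: M2=-227/111
back: M1=9/10−3/10·-227/111=56/37
M: M0=0, M1=56/37, M2=-227/111, M3=0
seg 0: a=2, c=M0/2=0, d=(M1−M0)/(6·2)=14/111, b=Δ0−h0·(2M0+M1)/6=-223/222
seg 1: a=1, c=M1/2=28/37, d=(M2−M1)/(6·3)=-395/1998, b=Δ1−h1·(2M1+M2)/6=113/222
seg 2: a=4, c=M2/2=-227/222, d=(M3−M2)/(6·3)=227/1998, b=Δ2−h2·(2M2+M3)/6=-32/111
t_q=7/2 → seg 1, τ=3/2; S=1+113/222·τ+28/37·τ²+-395/1998·τ³=1657/592

  seg 0: a=2 b=-223/222 c=0 d=14/111
  seg 1: a=1 b=113/222 c=28/37 d=-395/1998
  seg 2: a=4 b=-32/111 c=-227/222 d=227/1998
S(7/2) = 1657/592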